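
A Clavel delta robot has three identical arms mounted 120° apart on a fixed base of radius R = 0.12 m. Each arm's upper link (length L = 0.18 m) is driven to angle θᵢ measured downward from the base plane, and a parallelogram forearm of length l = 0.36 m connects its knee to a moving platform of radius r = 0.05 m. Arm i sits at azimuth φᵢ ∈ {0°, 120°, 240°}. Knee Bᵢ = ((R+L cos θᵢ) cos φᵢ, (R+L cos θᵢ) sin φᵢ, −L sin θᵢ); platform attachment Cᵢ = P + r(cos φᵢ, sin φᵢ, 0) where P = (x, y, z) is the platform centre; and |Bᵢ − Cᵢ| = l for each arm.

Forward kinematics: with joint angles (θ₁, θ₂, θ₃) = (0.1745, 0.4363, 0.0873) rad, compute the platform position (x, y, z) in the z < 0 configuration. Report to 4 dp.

φ1=0.0°: virtual centre (0.2473, 0.0000, -0.0313), radius l
φ2=120.0°: virtual centre (-0.1166, 0.2019, -0.0761), radius l
arm 3 at φ=240.0°: (R−r)+L cos θ3 = 0.2493;  centre 3 = (-0.1247, -0.2159, -0.0157)
eliminate P² terms by subtracting sphere 1 from 2 and 3
plane₁₂: -0.7277x+0.4038y+-0.0896z = -0.0020
det = 0.6146;  x = 0.0012+-0.0425z,  y = -0.0027+0.1453z
into |P−centre ₁|² = l²: 1.0229z² + 0.0826z + -0.0681 = 0;  Δ = 0.2853;  z = -0.3015 or 0.2207 → z<0 root = -0.3015
x = 0.0140, y = -0.0465

(0.0140, -0.0465, -0.3015)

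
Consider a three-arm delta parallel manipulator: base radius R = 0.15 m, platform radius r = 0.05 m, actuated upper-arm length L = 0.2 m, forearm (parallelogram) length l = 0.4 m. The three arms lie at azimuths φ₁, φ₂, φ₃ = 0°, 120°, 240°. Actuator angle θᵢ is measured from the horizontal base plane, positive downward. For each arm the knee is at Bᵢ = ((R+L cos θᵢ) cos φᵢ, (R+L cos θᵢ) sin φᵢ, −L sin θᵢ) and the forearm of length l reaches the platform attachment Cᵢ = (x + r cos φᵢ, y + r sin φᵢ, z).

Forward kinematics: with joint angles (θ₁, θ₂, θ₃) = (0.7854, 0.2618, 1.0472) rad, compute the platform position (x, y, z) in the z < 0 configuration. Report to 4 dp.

O1 = (0.2414·cos0.0°, 0.2414·sin0.0°, -0.1414) = (0.2414, 0.0000, -0.1414)
O2 = (0.2932·cos120.0°, 0.2932·sin120.0°, -0.0518) = (-0.1466, 0.2539, -0.0518)
arm 3 at φ=240.0°: (R−r)+L cos θ3 = 0.2000;  O3 = (-0.1000, -0.1732, -0.1732)
subtract pairs → two planes through P
linear system: -0.7760x+0.5078y = 0.0104−0.1793z; -0.6828x+-0.3464y = -0.0083−-0.0636z
det = 0.6156;  x = 0.0010+0.0485z,  y = 0.0219+-0.2790z
sphere 1 gives Az²+Bz+C=0 with A=1.0802, B=0.2473, C=-0.0817;  B²−4AC=0.4143;  roots -0.4124, 0.1834;  negative root z = -0.4124
x = -0.0190, y = 0.1370

(-0.0190, 0.1370, -0.4124)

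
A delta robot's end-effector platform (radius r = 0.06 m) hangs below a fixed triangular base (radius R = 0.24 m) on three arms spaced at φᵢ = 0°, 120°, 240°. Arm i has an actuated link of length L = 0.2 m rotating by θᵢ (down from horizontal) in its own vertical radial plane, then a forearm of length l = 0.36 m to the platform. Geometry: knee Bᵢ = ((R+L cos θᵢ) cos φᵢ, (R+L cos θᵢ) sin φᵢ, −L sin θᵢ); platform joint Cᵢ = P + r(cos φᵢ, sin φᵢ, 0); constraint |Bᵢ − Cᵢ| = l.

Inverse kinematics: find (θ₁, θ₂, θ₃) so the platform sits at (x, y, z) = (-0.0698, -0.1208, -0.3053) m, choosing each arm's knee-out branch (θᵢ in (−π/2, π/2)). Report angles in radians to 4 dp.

arm 1 (φ=0.0°): x'=-0.0698, y'=-0.1208
  A=0.2498, B=-0.3053, C=(l²−L²−A²−y'²−z²)/(2L)=-0.2015
  θ1 = atan2(B,A) + arccos(C/0.3945) = 1.2219
rotate P by −φ2: (-0.0697, 0.1208, -0.3053)
  A=0.2497, B=-0.3053, C=(l²−L²−A²−y'²−z²)/(2L)=-0.2014
  √(A²+B²)=0.3944;  θ2 = -0.8852+2.1068 ≈ 1.2216
rotate P by −φ3: (0.1395, 0.0000, -0.3053)
  A=0.0405, B=-0.3053, C=(l²−L²−A²−y'²−z²)/(2L)=-0.0131
  θ3 = atan2(B,A) + arccos(C/0.3080) = 0.1744

θ₁ = 1.2219, θ₂ = 1.2216, θ₃ = 0.1744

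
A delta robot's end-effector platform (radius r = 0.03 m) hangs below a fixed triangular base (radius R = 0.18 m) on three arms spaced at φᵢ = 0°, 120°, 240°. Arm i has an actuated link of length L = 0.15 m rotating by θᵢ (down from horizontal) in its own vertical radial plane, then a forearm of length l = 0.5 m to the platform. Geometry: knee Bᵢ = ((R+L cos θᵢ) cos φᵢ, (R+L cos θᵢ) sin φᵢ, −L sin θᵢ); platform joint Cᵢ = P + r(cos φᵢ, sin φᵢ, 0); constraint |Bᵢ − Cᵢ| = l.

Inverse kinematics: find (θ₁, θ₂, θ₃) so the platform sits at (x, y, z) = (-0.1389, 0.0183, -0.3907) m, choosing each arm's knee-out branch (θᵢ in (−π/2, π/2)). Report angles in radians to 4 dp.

θ₁ = 0.6981, θ₂ = -0.3489, θ₃ = -0.1743

φ1=0.0° → target in arm frame (-0.1389, 0.0183)
  A=0.2889, B=-0.3907, C=(l²−L²−A²−y'²−z²)/(2L)=-0.0298
  γ=atan2(-0.3907,0.2889)=-0.9341;  ψ=arccos(-0.0614)=1.6322;  θ1=γ+ψ≈0.6981
rotate P by −φ2: (0.0853, 0.1111, -0.3907)
  e−x'=0.0647;  (l²−L²−(e−x')²−y'²−z²)/2L = 0.1944
  γ=atan2(-0.3907,0.0647)=-1.4067;  ψ=arccos(0.4908)=1.0577;  θ2=γ+ψ≈-0.3489
arm 3 (φ=240.0°): x'=0.0536, y'=-0.1294
  A cos θ + B sin θ = C:  0.0964·cos θ + -0.3907·sin θ = 0.1627
  γ=atan2(-0.3907,0.0964)=-1.3289;  ψ=arccos(0.4043)=1.1546;  θ3=γ+ψ≈-0.1743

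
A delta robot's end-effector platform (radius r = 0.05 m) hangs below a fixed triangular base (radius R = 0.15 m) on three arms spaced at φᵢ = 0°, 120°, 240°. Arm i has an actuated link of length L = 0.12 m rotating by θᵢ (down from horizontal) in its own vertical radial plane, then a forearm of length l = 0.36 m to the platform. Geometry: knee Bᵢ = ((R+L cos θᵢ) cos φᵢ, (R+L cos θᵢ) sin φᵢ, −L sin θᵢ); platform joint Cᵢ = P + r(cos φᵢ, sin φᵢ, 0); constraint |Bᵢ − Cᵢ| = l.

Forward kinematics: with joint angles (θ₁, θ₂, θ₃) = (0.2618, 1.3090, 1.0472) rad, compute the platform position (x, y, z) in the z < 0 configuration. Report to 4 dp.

(0.1294, -0.0369, -0.3786)

arm 1 at φ=0.0°: (R−r)+L cos θ1 = 0.2159;  O1 = (0.2159, 0.0000, -0.0311)
O2 = (0.1311·cos120.0°, 0.1311·sin120.0°, -0.1159) = (-0.0655, 0.1135, -0.1159)
arm 3 at φ=240.0°: (R−r)+L cos θ3 = 0.1600;  O3 = (-0.0800, -0.1386, -0.1039)
subtract pairs → two planes through P
linear system: -0.5629x+0.2270y = -0.0170−-0.1697z; -0.5918x+-0.2771y = -0.0112−-0.1457z
Cramer: x(z) = 0.0249-0.2759z;  y(z) = -0.0129+0.0634z
quadratic in z: (1.0802)z²+(0.1659)z+(-0.0920)=0, √Δ=0.6519 → z ∈ {-0.3786, 0.2250}; z = -0.3786 (taking z<0)
x = 0.1294, y = -0.0369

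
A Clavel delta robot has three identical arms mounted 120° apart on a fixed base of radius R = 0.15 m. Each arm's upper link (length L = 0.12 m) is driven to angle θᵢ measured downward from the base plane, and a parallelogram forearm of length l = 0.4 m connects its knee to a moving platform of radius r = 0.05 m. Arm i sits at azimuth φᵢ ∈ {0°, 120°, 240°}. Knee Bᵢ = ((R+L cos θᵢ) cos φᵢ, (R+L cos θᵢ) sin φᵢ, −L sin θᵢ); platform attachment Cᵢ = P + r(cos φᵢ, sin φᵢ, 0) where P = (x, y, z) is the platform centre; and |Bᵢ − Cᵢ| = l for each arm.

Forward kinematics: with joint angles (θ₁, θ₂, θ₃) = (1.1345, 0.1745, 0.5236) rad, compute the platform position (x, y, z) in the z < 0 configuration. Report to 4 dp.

(-0.1273, 0.0435, -0.3930)

arm 1 at φ=0.0°: ρ1 = 0.1507;  centre 1 = (0.1507, 0.0000, -0.1088)
centre 2 = (0.2182·cos120.0°, 0.2182·sin120.0°, -0.0208) = (-0.1091, 0.1889, -0.0208)
centre 3 = (0.2039·cos240.0°, 0.2039·sin240.0°, -0.0600) = (-0.1020, -0.1766, -0.0600)
|centre ₂|²−|centre ₁|² = 0.0135;  |centre ₃|²−|centre ₁|² = 0.0106
[-0.5196 0.3779 0.1758]·P = 0.0135;  [-0.5053 -0.3532 0.0975]·P = 0.0106
det = 0.3745;  x = -0.0235+0.2643z,  y = 0.0034+-0.1020z
into |P−centre ₁|² = l²: 1.0802z² + 0.1248z + -0.1178 = 0;  Δ = 0.5247;  z = -0.3930 or 0.2775 → z<0 root = -0.3930
x = -0.1273, y = 0.0435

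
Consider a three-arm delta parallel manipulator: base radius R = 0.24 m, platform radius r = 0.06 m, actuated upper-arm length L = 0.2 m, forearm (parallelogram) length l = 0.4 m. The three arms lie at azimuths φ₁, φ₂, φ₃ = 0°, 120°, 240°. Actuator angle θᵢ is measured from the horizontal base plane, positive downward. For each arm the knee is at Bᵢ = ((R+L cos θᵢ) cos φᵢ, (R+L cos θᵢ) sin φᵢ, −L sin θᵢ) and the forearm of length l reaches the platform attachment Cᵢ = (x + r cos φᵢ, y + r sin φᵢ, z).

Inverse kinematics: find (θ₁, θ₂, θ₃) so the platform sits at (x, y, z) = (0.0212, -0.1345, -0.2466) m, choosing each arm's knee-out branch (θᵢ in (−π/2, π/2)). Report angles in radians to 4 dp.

φ1=0.0° → target in arm frame (0.0212, -0.1345)
  A=0.1588, B=-0.2466, C=(l²−L²−A²−y'²−z²)/(2L)=0.0397
  γ=atan2(-0.2466,0.1588)=-0.9987;  ψ=arccos(0.1354)=1.4350;  θ1=γ+ψ≈0.4363
rotate P by −φ2: (-0.1271, 0.0489, -0.2466)
  A=0.3071, B=-0.2466, C=(l²−L²−A²−y'²−z²)/(2L)=-0.0938
  γ=atan2(-0.2466,0.3071)=-0.6766;  ψ=arccos(-0.2380)=1.8111;  θ2=γ+ψ≈1.1345
φ3=240.0° → target in arm frame (0.1059, 0.0856)
  A cos θ + B sin θ = C:  0.0741·cos θ + -0.2466·sin θ = 0.1159
  √(A²+B²)=0.2575;  θ3 = -1.2788+1.1039 ≈ -0.1750

θ₁ = 0.4363, θ₂ = 1.1345, θ₃ = -0.1750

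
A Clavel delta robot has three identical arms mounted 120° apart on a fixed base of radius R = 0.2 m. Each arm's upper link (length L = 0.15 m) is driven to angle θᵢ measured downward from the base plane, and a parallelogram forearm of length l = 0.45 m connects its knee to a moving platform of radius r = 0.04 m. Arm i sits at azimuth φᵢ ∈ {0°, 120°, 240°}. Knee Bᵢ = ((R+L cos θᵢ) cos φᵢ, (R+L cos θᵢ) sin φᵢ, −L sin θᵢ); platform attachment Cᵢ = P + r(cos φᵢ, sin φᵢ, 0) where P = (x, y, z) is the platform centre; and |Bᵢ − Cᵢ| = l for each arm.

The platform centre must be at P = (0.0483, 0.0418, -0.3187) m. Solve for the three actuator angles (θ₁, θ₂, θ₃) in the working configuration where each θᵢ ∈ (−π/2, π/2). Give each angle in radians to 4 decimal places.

θ₁ = -0.3493, θ₂ = -0.0879, θ₃ = 0.3489

φ1=0.0° → target in arm frame (0.0483, 0.0418)
  e−x'=0.1117;  (l²−L²−(e−x')²−y'²−z²)/2L = 0.2140
  γ=atan2(-0.3187,0.1117)=-1.2337;  ψ=arccos(0.6337)=0.8844;  θ1=γ+ψ≈-0.3493
arm 2 (φ=120.0°): x'=0.0120, y'=-0.0627
  e−x'=0.1480;  (l²−L²−(e−x')²−y'²−z²)/2L = 0.1754
  γ=atan2(-0.3187,0.1480)=-1.1362;  ψ=arccos(0.4991)=1.0483;  θ2=γ+ψ≈-0.0879
φ3=240.0° → target in arm frame (-0.0603, 0.0209)
  e−x'=0.2203;  (l²−L²−(e−x')²−y'²−z²)/2L = 0.0981
  γ=atan2(-0.3187,0.2203)=-0.9659;  ψ=arccos(0.2533)=1.3147;  θ3=γ+ψ≈0.3489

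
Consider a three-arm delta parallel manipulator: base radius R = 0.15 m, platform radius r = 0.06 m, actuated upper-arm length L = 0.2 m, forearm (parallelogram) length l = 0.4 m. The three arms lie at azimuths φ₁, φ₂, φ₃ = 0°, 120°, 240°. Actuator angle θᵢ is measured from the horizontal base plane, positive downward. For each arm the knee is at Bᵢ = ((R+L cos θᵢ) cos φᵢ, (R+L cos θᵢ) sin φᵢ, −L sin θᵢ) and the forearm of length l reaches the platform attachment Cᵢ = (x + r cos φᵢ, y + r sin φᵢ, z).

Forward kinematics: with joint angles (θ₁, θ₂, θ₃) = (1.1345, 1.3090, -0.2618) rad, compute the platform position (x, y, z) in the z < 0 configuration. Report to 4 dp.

(-0.0945, -0.2464, -0.3454)

φ1=0.0°: virtual centre (0.1745, 0.0000, -0.1813), radius l
O2 = (0.1418·cos120.0°, 0.1418·sin120.0°, -0.1932) = (-0.0709, 0.1228, -0.1932)
φ3=240.0°: virtual centre (-0.1416, -0.2452, 0.0518), radius l
eliminate P² terms by subtracting sphere 1 from 2 and 3
[-0.4908 0.2455 -0.0238]·P = -0.0059;  [-0.6322 -0.4905 0.4661]·P = 0.0196
det = 0.3960;  x = -0.0048+0.2595z,  y = -0.0337+0.6157z
sphere 1 gives Az²+Bz+C=0 with A=1.4465, B=0.2280, C=-0.0938;  B²−4AC=0.5950;  roots -0.3454, 0.1878;  negative root z = -0.3454
x = -0.0945, y = -0.2464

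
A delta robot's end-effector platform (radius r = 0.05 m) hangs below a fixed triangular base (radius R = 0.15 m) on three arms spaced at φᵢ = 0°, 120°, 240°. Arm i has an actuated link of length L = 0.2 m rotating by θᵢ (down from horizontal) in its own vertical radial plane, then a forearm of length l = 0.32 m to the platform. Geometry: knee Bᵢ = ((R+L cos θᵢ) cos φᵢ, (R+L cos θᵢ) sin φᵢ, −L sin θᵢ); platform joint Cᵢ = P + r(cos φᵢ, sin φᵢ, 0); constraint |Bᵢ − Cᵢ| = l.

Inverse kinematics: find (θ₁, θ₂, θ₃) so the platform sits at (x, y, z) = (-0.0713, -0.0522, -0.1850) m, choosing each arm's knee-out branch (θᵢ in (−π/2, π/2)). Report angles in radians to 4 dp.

φ1=0.0° → target in arm frame (-0.0713, -0.0522)
  e−x'=0.1713;  (l²−L²−(e−x')²−y'²−z²)/2L = -0.0097
  γ=atan2(-0.1850,0.1713)=-0.8238;  ψ=arccos(-0.0386)=1.6094;  θ1=γ+ψ≈0.7856
φ2=120.0° → target in arm frame (-0.0096, 0.0878)
  A=0.1096, B=-0.1850, C=(l²−L²−A²−y'²−z²)/(2L)=0.0211
  √(A²+B²)=0.2150;  θ2 = -1.0361+1.4723 ≈ 0.4362
arm 3 (φ=240.0°): x'=0.0809, y'=-0.0356
  A=0.0191, B=-0.1850, C=(l²−L²−A²−y'²−z²)/(2L)=0.0663
  √(A²+B²)=0.1860;  θ3 = -1.4677+1.2060 ≈ -0.2616

θ₁ = 0.7856, θ₂ = 0.4362, θ₃ = -0.2616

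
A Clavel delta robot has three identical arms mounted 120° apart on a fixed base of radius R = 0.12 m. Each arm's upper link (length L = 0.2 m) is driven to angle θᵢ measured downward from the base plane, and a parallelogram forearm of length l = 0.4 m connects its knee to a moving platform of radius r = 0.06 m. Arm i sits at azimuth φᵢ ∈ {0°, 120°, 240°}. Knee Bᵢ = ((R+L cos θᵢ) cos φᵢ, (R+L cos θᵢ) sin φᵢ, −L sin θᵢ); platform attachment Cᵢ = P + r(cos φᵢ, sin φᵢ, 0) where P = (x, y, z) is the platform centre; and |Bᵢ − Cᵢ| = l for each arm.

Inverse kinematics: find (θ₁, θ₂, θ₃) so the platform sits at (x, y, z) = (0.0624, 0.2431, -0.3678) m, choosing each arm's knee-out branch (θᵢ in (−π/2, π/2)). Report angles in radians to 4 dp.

φ1=0.0° → target in arm frame (0.0624, 0.2431)
  A cos θ + B sin θ = C:  -0.0024·cos θ + -0.3678·sin θ = -0.1860
  √(A²+B²)=0.3678;  θ1 = -1.5773+2.1008 ≈ 0.5235
arm 2 (φ=120.0°): x'=0.1793, y'=-0.1756
  e−x'=-0.1193;  (l²−L²−(e−x')²−y'²−z²)/2L = -0.1509
  γ=atan2(-0.3678,-0.1193)=-1.8845;  ψ=arccos(-0.3902)=1.9716;  θ2=γ+ψ≈0.0871
φ3=240.0° → target in arm frame (-0.2417, -0.0675)
  A cos θ + B sin θ = C:  0.3017·cos θ + -0.3678·sin θ = -0.2772
  √(A²+B²)=0.4757;  θ3 = -0.8838+2.1928 ≈ 1.3090

θ₁ = 0.5235, θ₂ = 0.0871, θ₃ = 1.3090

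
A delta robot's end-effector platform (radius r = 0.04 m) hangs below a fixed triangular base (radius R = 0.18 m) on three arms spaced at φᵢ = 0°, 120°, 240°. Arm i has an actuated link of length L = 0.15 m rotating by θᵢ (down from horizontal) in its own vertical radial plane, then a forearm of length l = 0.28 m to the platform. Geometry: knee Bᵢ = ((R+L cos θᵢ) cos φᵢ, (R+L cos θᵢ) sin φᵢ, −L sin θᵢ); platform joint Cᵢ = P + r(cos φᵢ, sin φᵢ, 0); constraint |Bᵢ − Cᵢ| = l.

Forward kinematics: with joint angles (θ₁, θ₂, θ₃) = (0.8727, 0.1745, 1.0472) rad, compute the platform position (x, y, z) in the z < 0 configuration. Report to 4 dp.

arm 1 at φ=0.0°: e+L cos θ1 = 0.2364;  O1 = (0.2364, 0.0000, -0.1149)
arm 2 at φ=120.0°: e+L cos θ2 = 0.2877;  O2 = (-0.1439, 0.2492, -0.0260)
φ3=240.0°: virtual centre (-0.1075, -0.1862, -0.1299), radius l
|O₂|²−|O₁|² = 0.0144;  |O₃|²−|O₁|² = -0.0060
[-0.7606 0.4983 0.1777]·P = 0.0144;  [-0.6878 -0.3724 -0.0300]·P = -0.0060
det = 0.6260;  x = -0.0038+0.0819z,  y = 0.0231+-0.2317z
into |P−O₁|² = l²: 1.0604z² + 0.1798z + -0.0070 = 0;  Δ = 0.0619;  z = -0.2021 or 0.0325 → z<0 root = -0.2021
x = -0.0203, y = 0.0699

(-0.0203, 0.0699, -0.2021)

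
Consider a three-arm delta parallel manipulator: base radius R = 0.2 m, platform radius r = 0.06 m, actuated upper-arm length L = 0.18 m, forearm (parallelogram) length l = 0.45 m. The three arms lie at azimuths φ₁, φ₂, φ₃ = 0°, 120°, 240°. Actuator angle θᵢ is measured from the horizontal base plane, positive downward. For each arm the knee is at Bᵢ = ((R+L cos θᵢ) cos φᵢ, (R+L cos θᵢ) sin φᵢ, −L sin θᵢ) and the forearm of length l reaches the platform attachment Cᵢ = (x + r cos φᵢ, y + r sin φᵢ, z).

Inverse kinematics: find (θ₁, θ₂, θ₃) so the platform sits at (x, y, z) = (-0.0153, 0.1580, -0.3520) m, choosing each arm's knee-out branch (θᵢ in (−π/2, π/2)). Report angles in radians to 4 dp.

arm 1 (φ=0.0°): x'=-0.0153, y'=0.1580
  e−x'=0.1553;  (l²−L²−(e−x')²−y'²−z²)/2L = -0.0080
  γ=atan2(-0.3520,0.1553)=-1.1553;  ψ=arccos(-0.0208)=1.5916;  θ1=γ+ψ≈0.4363
rotate P by −φ2: (0.1445, -0.0657, -0.3520)
  A cos θ + B sin θ = C:  -0.0045·cos θ + -0.3520·sin θ = 0.1163
  √(A²+B²)=0.3520;  θ2 = -1.5835+1.2342 ≈ -0.3493
arm 3 (φ=240.0°): x'=-0.1292, y'=-0.0923
  A cos θ + B sin θ = C:  0.2692·cos θ + -0.3520·sin θ = -0.0966
  √(A²+B²)=0.4431;  θ3 = -0.9179+1.7905 ≈ 0.8726

θ₁ = 0.4363, θ₂ = -0.3493, θ₃ = 0.8726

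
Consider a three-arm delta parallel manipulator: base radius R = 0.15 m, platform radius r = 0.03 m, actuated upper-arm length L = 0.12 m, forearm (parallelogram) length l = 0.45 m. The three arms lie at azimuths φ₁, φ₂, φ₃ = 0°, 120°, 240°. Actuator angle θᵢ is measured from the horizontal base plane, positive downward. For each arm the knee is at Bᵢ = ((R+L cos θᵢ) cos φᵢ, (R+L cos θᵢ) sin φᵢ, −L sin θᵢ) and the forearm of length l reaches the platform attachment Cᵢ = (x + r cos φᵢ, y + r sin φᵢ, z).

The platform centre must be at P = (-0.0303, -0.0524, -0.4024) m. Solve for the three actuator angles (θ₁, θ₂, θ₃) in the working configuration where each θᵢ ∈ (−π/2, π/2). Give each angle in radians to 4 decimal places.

θ₁ = 0.3493, θ₂ = 0.3490, θ₃ = -0.0873

arm 1 (φ=0.0°): x'=-0.0303, y'=-0.0524
  A=0.1503, B=-0.4024, C=(l²−L²−A²−y'²−z²)/(2L)=0.0035
  θ1 = atan2(B,A) + arccos(C/0.4296) = 0.3493
rotate P by −φ2: (-0.0302, 0.0524, -0.4024)
  A cos θ + B sin θ = C:  0.1502·cos θ + -0.4024·sin θ = 0.0036
  θ2 = atan2(B,A) + arccos(C/0.4295) = 0.3490
arm 3 (φ=240.0°): x'=0.0605, y'=0.0000
  A=0.0595, B=-0.4024, C=(l²−L²−A²−y'²−z²)/(2L)=0.0943
  √(A²+B²)=0.4068;  θ3 = -1.4241+1.3368 ≈ -0.0873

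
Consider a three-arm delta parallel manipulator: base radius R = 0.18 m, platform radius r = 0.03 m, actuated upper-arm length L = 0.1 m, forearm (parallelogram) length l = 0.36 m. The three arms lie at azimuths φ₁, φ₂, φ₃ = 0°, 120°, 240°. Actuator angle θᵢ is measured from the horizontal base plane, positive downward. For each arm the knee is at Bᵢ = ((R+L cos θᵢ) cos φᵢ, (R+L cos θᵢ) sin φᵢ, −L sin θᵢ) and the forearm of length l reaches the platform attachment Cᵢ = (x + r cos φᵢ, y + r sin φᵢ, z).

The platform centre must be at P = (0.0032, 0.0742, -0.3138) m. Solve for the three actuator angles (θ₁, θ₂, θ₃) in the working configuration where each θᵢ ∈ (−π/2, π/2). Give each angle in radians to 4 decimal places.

φ1=0.0° → target in arm frame (0.0032, 0.0742)
  e−x'=0.1468;  (l²−L²−(e−x')²−y'²−z²)/2L = -0.0296
  γ=atan2(-0.3138,0.1468)=-1.1332;  ψ=arccos(-0.0855)=1.6564;  θ1=γ+ψ≈0.5232
φ2=120.0° → target in arm frame (0.0627, -0.0399)
  A=0.0873, B=-0.3138, C=(l²−L²−A²−y'²−z²)/(2L)=0.0596
  γ=atan2(-0.3138,0.0873)=-1.2993;  ψ=arccos(0.1828)=1.3869;  θ2=γ+ψ≈0.0876
rotate P by −φ3: (-0.0659, -0.0343, -0.3138)
  A=0.2159, B=-0.3138, C=(l²−L²−A²−y'²−z²)/(2L)=-0.1332
  θ3 = atan2(B,A) + arccos(C/0.3809) = 0.9599

θ₁ = 0.5232, θ₂ = 0.0876, θ₃ = 0.9599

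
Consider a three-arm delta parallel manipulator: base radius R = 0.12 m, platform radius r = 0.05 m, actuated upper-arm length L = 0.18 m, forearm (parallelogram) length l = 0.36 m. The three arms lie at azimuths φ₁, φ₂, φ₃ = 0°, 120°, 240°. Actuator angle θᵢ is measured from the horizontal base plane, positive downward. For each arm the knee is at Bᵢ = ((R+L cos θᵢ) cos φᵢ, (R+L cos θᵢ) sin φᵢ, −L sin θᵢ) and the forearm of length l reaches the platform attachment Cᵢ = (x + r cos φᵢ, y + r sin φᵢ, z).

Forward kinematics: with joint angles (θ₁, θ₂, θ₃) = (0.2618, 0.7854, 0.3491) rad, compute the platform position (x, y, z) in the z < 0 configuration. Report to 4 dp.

(0.0555, -0.0708, -0.3451)

centre 1 = (0.2439·cos0.0°, 0.2439·sin0.0°, -0.0466) = (0.2439, 0.0000, -0.0466)
φ2=120.0°: virtual centre (-0.0986, 0.1708, -0.1273), radius l
centre 3 = (0.2391·cos240.0°, 0.2391·sin240.0°, -0.0616) = (-0.1196, -0.2071, -0.0616)
|centre ₂|²−|centre ₁|² = -0.0065;  |centre ₃|²−|centre ₁|² = -0.0007
[-0.6850 0.3417 -0.1614]·P = -0.0065;  [-0.7269 -0.4142 -0.0300]·P = -0.0007
Cramer: x(z) = 0.0055-0.1449z;  y(z) = -0.0081+0.1819z
quadratic in z: (1.0541)z²+(0.1593)z+(-0.0705)=0, √Δ=0.5682 → z ∈ {-0.3451, 0.1939}; z = -0.3451 (taking z<0)
x = 0.0555, y = -0.0708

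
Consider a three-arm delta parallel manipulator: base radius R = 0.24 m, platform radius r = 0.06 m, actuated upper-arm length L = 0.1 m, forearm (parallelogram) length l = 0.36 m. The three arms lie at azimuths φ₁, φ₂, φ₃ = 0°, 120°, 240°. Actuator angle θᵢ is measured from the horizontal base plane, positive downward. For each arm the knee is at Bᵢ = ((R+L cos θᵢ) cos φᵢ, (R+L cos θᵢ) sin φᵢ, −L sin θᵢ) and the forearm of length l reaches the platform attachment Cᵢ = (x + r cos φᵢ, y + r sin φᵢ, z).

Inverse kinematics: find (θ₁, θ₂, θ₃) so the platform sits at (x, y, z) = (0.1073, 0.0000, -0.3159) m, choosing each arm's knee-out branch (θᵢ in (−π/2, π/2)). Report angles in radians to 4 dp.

θ₁ = 0.0003, θ₂ = 1.2222, θ₃ = 1.2222

arm 1 (φ=0.0°): x'=0.1073, y'=0.0000
  A=0.0727, B=-0.3159, C=(l²−L²−A²−y'²−z²)/(2L)=0.0726
  √(A²+B²)=0.3242;  θ1 = -1.3446+1.3449 ≈ 0.0003
arm 2 (φ=120.0°): x'=-0.0536, y'=-0.0929
  e−x'=0.2336;  (l²−L²−(e−x')²−y'²−z²)/2L = -0.2171
  γ=atan2(-0.3159,0.2336)=-0.9340;  ψ=arccos(-0.5525)=2.1562;  θ2=γ+ψ≈1.2222
rotate P by −φ3: (-0.0537, 0.0929, -0.3159)
  e−x'=0.2337;  (l²−L²−(e−x')²−y'²−z²)/2L = -0.2171
  γ=atan2(-0.3159,0.2337)=-0.9340;  ψ=arccos(-0.5525)=2.1562;  θ3=γ+ψ≈1.2222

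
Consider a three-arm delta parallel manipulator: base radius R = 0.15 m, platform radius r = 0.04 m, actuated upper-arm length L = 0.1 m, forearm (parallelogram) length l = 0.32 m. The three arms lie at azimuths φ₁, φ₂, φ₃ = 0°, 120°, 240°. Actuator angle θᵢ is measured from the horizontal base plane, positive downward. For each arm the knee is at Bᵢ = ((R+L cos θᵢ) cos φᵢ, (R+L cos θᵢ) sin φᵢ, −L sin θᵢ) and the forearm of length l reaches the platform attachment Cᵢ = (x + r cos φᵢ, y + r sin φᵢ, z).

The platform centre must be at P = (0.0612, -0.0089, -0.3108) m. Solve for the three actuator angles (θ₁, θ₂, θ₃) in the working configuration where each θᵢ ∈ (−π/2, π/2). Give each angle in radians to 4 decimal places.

φ1=0.0° → target in arm frame (0.0612, -0.0089)
  A=0.0488, B=-0.3108, C=(l²−L²−A²−y'²−z²)/(2L)=-0.0333
  √(A²+B²)=0.3146;  θ1 = -1.4151+1.6768 ≈ 0.2617
rotate P by −φ2: (-0.0383, -0.0486, -0.3108)
  A=0.1483, B=-0.3108, C=(l²−L²−A²−y'²−z²)/(2L)=-0.1427
  γ=atan2(-0.3108,0.1483)=-1.1256;  ψ=arccos(-0.4145)=1.9982;  θ2=γ+ψ≈0.8726
arm 3 (φ=240.0°): x'=-0.0229, y'=0.0575
  A cos θ + B sin θ = C:  0.1329·cos θ + -0.3108·sin θ = -0.1258
  √(A²+B²)=0.3380;  θ3 = -1.1667+1.9521 ≈ 0.7854

θ₁ = 0.2617, θ₂ = 0.8726, θ₃ = 0.7854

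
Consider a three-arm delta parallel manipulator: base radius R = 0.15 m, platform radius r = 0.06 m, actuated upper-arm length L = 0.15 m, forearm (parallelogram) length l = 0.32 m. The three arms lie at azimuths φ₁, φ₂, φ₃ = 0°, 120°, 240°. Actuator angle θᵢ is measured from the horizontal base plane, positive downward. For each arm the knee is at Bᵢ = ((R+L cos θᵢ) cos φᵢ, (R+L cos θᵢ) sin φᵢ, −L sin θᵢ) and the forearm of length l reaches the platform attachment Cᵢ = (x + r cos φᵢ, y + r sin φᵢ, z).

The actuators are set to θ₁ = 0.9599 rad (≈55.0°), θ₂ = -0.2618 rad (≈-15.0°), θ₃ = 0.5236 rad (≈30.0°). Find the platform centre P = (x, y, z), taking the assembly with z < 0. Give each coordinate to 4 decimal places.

S1 = (0.1760·cos0.0°, 0.1760·sin0.0°, -0.1229) = (0.1760, 0.0000, -0.1229)
S2 = (0.2349·cos120.0°, 0.2349·sin120.0°, 0.0388) = (-0.1174, 0.2034, 0.0388)
arm 3 at φ=240.0°: ρ3 = 0.2199;  S3 = (-0.1100, -0.1904, -0.0750)
|S₂|²−|S₁|² = 0.0106;  |S₃|²−|S₁|² = 0.0079
plane₁₂: -0.5870x+0.4068y+0.3234z = 0.0106
Cramer: x(z) = -0.0159+0.3553z;  y(z) = 0.0031-0.2822z
into |P−S₁|² = l²: 1.2059z² + 0.1076z + -0.0505 = 0;  Δ = 0.2550;  z = -0.2540 or 0.1648 → z<0 root = -0.2540
x = -0.1061, y = 0.0748

(-0.1061, 0.0748, -0.2540)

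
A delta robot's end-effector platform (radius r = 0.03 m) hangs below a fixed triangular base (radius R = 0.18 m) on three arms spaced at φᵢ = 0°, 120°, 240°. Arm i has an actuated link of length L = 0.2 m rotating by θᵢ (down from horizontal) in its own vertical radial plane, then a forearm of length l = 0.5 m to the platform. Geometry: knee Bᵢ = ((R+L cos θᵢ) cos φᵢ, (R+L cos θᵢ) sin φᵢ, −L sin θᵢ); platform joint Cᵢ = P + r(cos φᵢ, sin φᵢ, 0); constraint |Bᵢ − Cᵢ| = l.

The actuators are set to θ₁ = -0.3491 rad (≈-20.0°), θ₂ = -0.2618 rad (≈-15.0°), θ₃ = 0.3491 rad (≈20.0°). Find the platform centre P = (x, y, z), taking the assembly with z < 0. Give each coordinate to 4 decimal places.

(0.0500, 0.0697, -0.3344)

φ1=0.0°: virtual centre (0.3379, 0.0000, 0.0684), radius l
φ2=120.0°: virtual centre (-0.1716, 0.2972, 0.0518), radius l
arm 3 at φ=240.0°: ρ3 = 0.3379;  centre 3 = (-0.1690, -0.2927, -0.0684)
eliminate P² terms by subtracting sphere 1 from 2 and 3
linear system: -1.0191x+0.5944y = 0.0016−-0.0333z; -1.0138x+-0.5853y = 0.0000−-0.2736z
det = 1.1991;  x = -0.0008+-0.1519z,  y = 0.0013+-0.2044z
sphere 1 gives Az²+Bz+C=0 with A=1.0649, B=-0.0345, C=-0.1306;  B²−4AC=0.5575;  roots -0.3344, 0.3668;  negative root z = -0.3344
x = 0.0500, y = 0.0697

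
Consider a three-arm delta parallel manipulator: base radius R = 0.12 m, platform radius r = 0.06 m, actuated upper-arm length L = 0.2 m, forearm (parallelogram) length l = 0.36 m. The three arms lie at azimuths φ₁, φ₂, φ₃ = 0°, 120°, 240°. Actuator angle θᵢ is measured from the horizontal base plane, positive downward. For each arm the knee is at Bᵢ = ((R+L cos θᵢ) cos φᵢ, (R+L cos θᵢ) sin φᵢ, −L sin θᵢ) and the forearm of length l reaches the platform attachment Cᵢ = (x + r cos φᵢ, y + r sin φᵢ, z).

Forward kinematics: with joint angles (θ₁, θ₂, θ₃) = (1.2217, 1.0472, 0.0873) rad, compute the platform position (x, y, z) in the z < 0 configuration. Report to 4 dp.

(-0.1393, -0.1564, -0.3708)

centre 1 = (0.1284·cos0.0°, 0.1284·sin0.0°, -0.1879) = (0.1284, 0.0000, -0.1879)
centre 2 = (0.1600·cos120.0°, 0.1600·sin120.0°, -0.1732) = (-0.0800, 0.1386, -0.1732)
arm 3 at φ=240.0°: ρ3 = 0.2592;  centre 3 = (-0.1296, -0.2245, -0.0174)
|centre ₂|²−|centre ₁|² = 0.0038;  |centre ₃|²−|centre ₁|² = 0.0157
plane₁₂: -0.4168x+0.2771y+0.0295z = 0.0038
Cramer: x(z) = -0.0183+0.3263z;  y(z) = -0.0139+0.3844z
into |P−centre ₁|² = l²: 1.2543z² + 0.2694z + -0.0726 = 0;  Δ = 0.4366;  z = -0.3708 or 0.1560 → z<0 root = -0.3708
x = -0.1393, y = -0.1564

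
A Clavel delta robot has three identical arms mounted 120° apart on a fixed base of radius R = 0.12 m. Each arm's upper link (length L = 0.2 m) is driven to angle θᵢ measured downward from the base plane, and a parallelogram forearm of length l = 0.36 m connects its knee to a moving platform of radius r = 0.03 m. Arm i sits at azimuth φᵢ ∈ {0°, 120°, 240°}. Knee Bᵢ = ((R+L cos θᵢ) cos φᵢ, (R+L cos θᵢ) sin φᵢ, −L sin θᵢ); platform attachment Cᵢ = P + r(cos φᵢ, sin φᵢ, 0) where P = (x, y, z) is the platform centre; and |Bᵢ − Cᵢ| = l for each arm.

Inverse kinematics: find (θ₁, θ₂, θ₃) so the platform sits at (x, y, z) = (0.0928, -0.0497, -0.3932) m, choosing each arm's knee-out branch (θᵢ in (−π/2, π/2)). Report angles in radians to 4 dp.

θ₁ = 0.4363, θ₂ = 1.0470, θ₃ = 0.7853

arm 1 (φ=0.0°): x'=0.0928, y'=-0.0497
  e−x'=-0.0028;  (l²−L²−(e−x')²−y'²−z²)/2L = -0.1687
  θ1 = atan2(B,A) + arccos(C/0.3932) = 0.4363
φ2=120.0° → target in arm frame (-0.0894, -0.0555)
  A=0.1794, B=-0.3932, C=(l²−L²−A²−y'²−z²)/(2L)=-0.2507
  θ2 = atan2(B,A) + arccos(C/0.4322) = 1.0470
arm 3 (φ=240.0°): x'=-0.0034, y'=0.1052
  A cos θ + B sin θ = C:  0.0934·cos θ + -0.3932·sin θ = -0.2120
  θ3 = atan2(B,A) + arccos(C/0.4041) = 0.7853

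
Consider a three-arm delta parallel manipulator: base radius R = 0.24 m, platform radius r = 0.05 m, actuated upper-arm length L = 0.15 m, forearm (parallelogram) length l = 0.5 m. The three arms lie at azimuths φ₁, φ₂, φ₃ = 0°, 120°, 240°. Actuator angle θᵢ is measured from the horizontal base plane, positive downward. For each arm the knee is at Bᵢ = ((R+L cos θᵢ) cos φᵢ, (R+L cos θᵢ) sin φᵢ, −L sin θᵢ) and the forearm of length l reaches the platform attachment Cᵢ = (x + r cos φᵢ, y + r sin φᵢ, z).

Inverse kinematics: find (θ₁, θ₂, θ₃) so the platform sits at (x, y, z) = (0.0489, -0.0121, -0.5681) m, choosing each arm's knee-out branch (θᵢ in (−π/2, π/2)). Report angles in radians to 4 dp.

φ1=0.0° → target in arm frame (0.0489, -0.0121)
  A=0.1411, B=-0.5681, C=(l²−L²−A²−y'²−z²)/(2L)=-0.3843
  γ=atan2(-0.5681,0.1411)=-1.3274;  ψ=arccos(-0.6565)=2.2870;  θ1=γ+ψ≈0.9597
φ2=120.0° → target in arm frame (-0.0349, -0.0363)
  e−x'=0.2249;  (l²−L²−(e−x')²−y'²−z²)/2L = -0.4905
  √(A²+B²)=0.6110;  θ2 = -1.1938+2.5027 ≈ 1.3089
rotate P by −φ3: (-0.0140, 0.0484, -0.5681)
  A cos θ + B sin θ = C:  0.2040·cos θ + -0.5681·sin θ = -0.4639
  θ3 = atan2(B,A) + arccos(C/0.6036) = 1.2214

θ₁ = 0.9597, θ₂ = 1.3089, θ₃ = 1.2214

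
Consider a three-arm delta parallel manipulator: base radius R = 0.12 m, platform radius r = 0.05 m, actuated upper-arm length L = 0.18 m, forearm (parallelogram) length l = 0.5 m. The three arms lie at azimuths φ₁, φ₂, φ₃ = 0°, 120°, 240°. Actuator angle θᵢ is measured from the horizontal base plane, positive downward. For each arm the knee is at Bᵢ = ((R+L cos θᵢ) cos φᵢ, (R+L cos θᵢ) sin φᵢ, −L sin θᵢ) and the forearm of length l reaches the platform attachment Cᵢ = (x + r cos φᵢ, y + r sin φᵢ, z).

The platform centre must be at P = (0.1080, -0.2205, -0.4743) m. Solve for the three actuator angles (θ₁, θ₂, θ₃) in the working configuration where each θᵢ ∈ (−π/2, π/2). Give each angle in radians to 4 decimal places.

arm 1 (φ=0.0°): x'=0.1080, y'=-0.2205
  A=-0.0380, B=-0.4743, C=(l²−L²−A²−y'²−z²)/(2L)=-0.1595
  √(A²+B²)=0.4758;  θ1 = -1.6507+1.9127 ≈ 0.2619
arm 2 (φ=120.0°): x'=-0.2450, y'=0.0167
  e−x'=0.3150;  (l²−L²−(e−x')²−y'²−z²)/2L = -0.2968
  γ=atan2(-0.4743,0.3150)=-0.9846;  ψ=arccos(-0.5213)=2.1191;  θ2=γ+ψ≈1.1345
arm 3 (φ=240.0°): x'=0.1370, y'=0.2038
  A=-0.0670, B=-0.4743, C=(l²−L²−A²−y'²−z²)/(2L)=-0.1483
  γ=atan2(-0.4743,-0.0670)=-1.7110;  ψ=arccos(-0.3095)=1.8855;  θ3=γ+ψ≈0.1744

θ₁ = 0.2619, θ₂ = 1.1345, θ₃ = 0.1744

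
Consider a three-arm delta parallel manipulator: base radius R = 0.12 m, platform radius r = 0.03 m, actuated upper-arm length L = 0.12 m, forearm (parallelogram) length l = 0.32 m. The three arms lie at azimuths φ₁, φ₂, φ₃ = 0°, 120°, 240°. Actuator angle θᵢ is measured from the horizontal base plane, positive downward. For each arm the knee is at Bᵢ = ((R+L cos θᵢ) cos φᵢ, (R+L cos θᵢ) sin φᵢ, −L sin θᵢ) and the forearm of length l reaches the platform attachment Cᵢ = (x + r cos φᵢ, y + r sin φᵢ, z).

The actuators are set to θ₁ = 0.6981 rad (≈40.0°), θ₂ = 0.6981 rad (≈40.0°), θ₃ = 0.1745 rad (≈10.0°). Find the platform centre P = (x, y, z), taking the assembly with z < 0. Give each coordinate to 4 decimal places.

(-0.0329, -0.0569, -0.3074)

arm 1 at φ=0.0°: ρ1 = 0.1819;  O1 = (0.1819, 0.0000, -0.0771)
arm 2 at φ=120.0°: ρ2 = 0.1819;  O2 = (-0.0910, 0.1576, -0.0771)
O3 = (0.2082·cos240.0°, 0.2082·sin240.0°, -0.0208) = (-0.1041, -0.1803, -0.0208)
eliminate P² terms by subtracting sphere 1 from 2 and 3
linear system: -0.5458x+0.3151y = 0.0000−0.0000z; -0.5720x+-0.3606y = 0.0047−0.1126z
Cramer: x(z) = -0.0039+0.0941z;  y(z) = -0.0068+0.1630z
into |P−O₁|² = l²: 1.0354z² + 0.1171z + -0.0619 = 0;  Δ = 0.2699;  z = -0.3074 or 0.1943 → z<0 root = -0.3074
x = -0.0329, y = -0.0569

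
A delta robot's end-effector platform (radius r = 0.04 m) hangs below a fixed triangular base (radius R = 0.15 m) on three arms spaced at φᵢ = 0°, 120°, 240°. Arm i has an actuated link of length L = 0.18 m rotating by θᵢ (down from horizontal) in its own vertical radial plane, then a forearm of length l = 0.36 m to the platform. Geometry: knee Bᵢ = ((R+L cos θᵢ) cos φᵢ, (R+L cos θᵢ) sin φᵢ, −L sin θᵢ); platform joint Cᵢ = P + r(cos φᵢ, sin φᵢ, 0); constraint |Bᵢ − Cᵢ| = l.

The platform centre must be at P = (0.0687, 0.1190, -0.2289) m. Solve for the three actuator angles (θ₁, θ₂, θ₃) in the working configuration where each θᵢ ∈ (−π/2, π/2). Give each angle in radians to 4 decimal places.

θ₁ = -0.1744, θ₂ = -0.1744, θ₃ = 0.9599

rotate P by −φ1: (0.0687, 0.1190, -0.2289)
  e−x'=0.0413;  (l²−L²−(e−x')²−y'²−z²)/2L = 0.0804
  θ1 = atan2(B,A) + arccos(C/0.2326) = -0.1744
φ2=120.0° → target in arm frame (0.0687, -0.1190)
  A=0.0413, B=-0.2289, C=(l²−L²−A²−y'²−z²)/(2L)=0.0804
  √(A²+B²)=0.2326;  θ2 = -1.3923+1.2179 ≈ -0.1744
arm 3 (φ=240.0°): x'=-0.1374, y'=0.0000
  A=0.2474, B=-0.2289, C=(l²−L²−A²−y'²−z²)/(2L)=-0.0456
  √(A²+B²)=0.3371;  θ3 = -0.7466+1.7064 ≈ 0.9599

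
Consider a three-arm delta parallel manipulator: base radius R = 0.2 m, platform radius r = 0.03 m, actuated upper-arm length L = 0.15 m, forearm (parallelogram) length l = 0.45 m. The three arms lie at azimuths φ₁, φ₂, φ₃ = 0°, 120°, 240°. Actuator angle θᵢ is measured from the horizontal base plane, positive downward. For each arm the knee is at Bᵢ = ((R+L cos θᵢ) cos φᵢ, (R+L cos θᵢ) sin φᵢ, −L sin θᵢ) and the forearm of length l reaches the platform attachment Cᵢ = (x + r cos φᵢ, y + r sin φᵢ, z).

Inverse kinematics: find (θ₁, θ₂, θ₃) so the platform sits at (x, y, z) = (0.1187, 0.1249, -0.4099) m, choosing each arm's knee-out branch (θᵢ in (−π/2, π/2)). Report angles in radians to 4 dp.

θ₁ = 0.1750, θ₂ = 0.5237, θ₃ = 1.3966

arm 1 (φ=0.0°): x'=0.1187, y'=0.1249
  A=0.0513, B=-0.4099, C=(l²−L²−A²−y'²−z²)/(2L)=-0.0208
  θ1 = atan2(B,A) + arccos(C/0.4131) = 0.1750
arm 2 (φ=120.0°): x'=0.0488, y'=-0.1652
  A cos θ + B sin θ = C:  0.1212·cos θ + -0.4099·sin θ = -0.1000
  θ2 = atan2(B,A) + arccos(C/0.4274) = 0.5237
arm 3 (φ=240.0°): x'=-0.1675, y'=0.0403
  A cos θ + B sin θ = C:  0.3375·cos θ + -0.4099·sin θ = -0.3452
  θ3 = atan2(B,A) + arccos(C/0.5310) = 1.3966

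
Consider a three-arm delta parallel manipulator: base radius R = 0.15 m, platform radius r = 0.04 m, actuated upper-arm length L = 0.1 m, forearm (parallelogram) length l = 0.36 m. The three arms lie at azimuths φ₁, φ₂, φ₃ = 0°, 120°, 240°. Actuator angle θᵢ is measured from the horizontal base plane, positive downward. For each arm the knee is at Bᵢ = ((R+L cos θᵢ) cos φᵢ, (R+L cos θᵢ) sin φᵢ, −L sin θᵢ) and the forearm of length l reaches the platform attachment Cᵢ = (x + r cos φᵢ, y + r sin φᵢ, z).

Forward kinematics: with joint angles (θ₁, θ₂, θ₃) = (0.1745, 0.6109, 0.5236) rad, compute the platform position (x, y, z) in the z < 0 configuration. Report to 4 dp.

φ1=0.0°: virtual centre (0.2085, 0.0000, -0.0174), radius l
S2 = (0.1919·cos120.0°, 0.1919·sin120.0°, -0.0574) = (-0.0960, 0.1662, -0.0574)
S3 = (0.1966·cos240.0°, 0.1966·sin240.0°, -0.0500) = (-0.0983, -0.1703, -0.0500)
eliminate P² terms by subtracting sphere 1 from 2 and 3
[-0.6089 0.3324 -0.0800]·P = -0.0036;  [-0.6136 -0.3405 -0.0653]·P = -0.0026
Cramer: x(z) = 0.0051-0.1190z;  y(z) = -0.0016+0.0227z
into |P−S₁|² = l²: 1.0147z² + 0.0830z + -0.0879 = 0;  Δ = 0.3638;  z = -0.3382 or 0.2563 → z<0 root = -0.3382
x = 0.0454, y = -0.0092

(0.0454, -0.0092, -0.3382)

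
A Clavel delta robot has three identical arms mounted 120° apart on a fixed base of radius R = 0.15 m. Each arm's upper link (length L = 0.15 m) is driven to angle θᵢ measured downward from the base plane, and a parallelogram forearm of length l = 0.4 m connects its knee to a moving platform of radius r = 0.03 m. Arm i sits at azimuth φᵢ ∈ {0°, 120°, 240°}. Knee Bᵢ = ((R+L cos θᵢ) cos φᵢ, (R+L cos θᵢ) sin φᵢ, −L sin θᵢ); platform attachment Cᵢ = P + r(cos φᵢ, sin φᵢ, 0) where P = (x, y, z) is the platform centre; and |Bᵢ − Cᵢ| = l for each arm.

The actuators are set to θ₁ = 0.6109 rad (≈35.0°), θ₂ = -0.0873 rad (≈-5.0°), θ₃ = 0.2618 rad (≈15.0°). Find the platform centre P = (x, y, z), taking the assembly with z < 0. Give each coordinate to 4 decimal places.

(-0.0717, 0.0379, -0.3302)

φ1=0.0°: virtual centre (0.2429, 0.0000, -0.0860), radius l
φ2=120.0°: virtual centre (-0.1347, 0.2333, 0.0131), radius l
O3 = (0.2649·cos240.0°, 0.2649·sin240.0°, -0.0388) = (-0.1324, -0.2294, -0.0388)
|O₂|²−|O₁|² = 0.0064;  |O₃|²−|O₁|² = 0.0053
linear system: -0.7552x+0.4667y = 0.0064−0.1982z; -0.7506x+-0.4588y = 0.0053−0.0944z
det = 0.6968;  x = -0.0077+0.1938z,  y = 0.0011+-0.1112z
into |P−O₁|² = l²: 1.0499z² + 0.0747z + -0.0898 = 0;  Δ = 0.3827;  z = -0.3302 or 0.2590 → z<0 root = -0.3302
x = -0.0717, y = 0.0379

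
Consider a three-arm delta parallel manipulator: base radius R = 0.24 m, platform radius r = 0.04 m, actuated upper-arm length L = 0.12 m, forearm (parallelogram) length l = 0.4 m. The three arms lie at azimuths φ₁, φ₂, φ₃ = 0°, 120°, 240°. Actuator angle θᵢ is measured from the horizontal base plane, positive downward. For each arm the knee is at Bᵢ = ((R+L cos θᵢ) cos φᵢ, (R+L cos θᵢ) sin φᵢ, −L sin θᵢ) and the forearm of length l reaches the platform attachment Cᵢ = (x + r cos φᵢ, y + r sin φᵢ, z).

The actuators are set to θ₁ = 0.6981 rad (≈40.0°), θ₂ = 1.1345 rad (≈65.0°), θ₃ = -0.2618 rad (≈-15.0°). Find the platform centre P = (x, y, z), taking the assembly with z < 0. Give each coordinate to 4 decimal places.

(-0.0157, -0.1129, -0.3065)

O1 = (0.2919·cos0.0°, 0.2919·sin0.0°, -0.0771) = (0.2919, 0.0000, -0.0771)
φ2=120.0°: virtual centre (-0.1254, 0.2171, -0.1088), radius l
arm 3 at φ=240.0°: e+L cos θ3 = 0.3159;  O3 = (-0.1580, -0.2736, 0.0311)
|O₂|²−|O₁|² = -0.0165;  |O₃|²−|O₁|² = 0.0096
[-0.8346 0.4342 -0.0633]·P = -0.0165;  [-0.8998 -0.5472 0.2164]·P = 0.0096
Cramer: x(z) = 0.0057+0.0700z;  y(z) = -0.0270+0.2803z
quadratic in z: (1.0835)z²+(0.0991)z+(-0.0714)=0, √Δ=0.5651 → z ∈ {-0.3065, 0.2151}; z = -0.3065 (taking z<0)
x = -0.0157, y = -0.1129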